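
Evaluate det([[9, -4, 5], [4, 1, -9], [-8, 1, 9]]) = 78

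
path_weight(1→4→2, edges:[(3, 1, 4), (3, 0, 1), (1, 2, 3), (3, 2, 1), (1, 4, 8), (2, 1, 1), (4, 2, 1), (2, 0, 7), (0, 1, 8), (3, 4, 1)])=w(1→4)=8 + w(4→2)=1
= 9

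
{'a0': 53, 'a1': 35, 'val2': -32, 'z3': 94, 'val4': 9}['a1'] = 35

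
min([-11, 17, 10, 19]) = -11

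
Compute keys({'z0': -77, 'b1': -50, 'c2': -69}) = ['z0', 'b1', 'c2']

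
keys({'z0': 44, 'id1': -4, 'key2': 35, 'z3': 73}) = ['z0', 'id1', 'key2', 'z3']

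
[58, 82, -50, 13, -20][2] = -50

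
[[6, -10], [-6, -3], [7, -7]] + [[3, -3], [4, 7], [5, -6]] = [[9, -13], [-2, 4], [12, -13]]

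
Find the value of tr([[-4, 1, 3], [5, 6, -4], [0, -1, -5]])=diagonal: (-4) + 6 + (-5)
= -3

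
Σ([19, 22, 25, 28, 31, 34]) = 159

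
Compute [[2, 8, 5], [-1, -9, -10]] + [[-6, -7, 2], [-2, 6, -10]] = [[-4, 1, 7], [-3, -3, -20]]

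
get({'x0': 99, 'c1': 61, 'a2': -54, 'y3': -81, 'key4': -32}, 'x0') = 99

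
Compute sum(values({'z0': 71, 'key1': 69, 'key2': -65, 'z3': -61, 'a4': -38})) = 71 + 69 + (-65) + (-61) + (-38)
= -24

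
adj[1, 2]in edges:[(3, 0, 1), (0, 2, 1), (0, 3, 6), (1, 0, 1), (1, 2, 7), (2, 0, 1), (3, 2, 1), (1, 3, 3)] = 7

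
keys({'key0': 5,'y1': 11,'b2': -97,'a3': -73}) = ['key0', 'y1', 'b2', 'a3']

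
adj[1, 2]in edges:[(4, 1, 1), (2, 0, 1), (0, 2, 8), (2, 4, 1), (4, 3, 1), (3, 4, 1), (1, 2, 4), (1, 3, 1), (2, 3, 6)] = 4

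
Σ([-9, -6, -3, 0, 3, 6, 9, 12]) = (-9) + (-6) + (-3) + 0 + 3 + 6 + 9 + 12
= 12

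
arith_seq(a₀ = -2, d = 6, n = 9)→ a_0 = -2 + 0*6 = -2
a_1 = -2 + 1*6 = 4
a_2 = -2 + 2*6 = 10
...
= [-2, 4, 10, 16, 22, 28, 34, 40, 46]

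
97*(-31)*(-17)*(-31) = -1584689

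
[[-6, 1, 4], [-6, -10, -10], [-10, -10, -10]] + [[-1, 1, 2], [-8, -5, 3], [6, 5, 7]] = [[-7, 2, 6], [-14, -15, -7], [-4, -5, -3]]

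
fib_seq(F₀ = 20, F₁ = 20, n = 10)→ [20, 20, 40, 60, 100, 160, 260, 420, 680, 1100]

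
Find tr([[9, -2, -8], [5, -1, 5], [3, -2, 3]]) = diagonal: 9 + (-1) + 3
= 11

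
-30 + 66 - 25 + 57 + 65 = 133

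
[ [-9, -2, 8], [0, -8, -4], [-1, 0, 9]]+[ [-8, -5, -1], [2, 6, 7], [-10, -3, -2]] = [[-17, -7, 7], [2, -2, 3], [-11, -3, 7]]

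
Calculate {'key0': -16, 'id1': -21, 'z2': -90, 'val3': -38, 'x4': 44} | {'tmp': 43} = {'key0': -16, 'id1': -21, 'z2': -90, 'val3': -38, 'x4': 44, 'tmp': 43}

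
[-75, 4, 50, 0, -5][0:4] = [-75, 4, 50, 0]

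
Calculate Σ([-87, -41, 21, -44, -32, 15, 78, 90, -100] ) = (-87) + (-41) + 21 + (-44) + (-32) + 15 + 78 + 90 + (-100)
= -100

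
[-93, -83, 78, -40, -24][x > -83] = keep x where x > -83: -93✗, -83✗, 78✓, -40✓, -24✓
= [78, -40, -24]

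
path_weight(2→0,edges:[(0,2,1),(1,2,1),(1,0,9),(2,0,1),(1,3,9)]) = 1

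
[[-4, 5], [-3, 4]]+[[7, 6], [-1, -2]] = [[3, 11], [-4, 2]]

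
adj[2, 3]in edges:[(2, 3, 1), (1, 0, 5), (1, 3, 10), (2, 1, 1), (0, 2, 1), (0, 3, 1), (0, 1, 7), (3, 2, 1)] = 1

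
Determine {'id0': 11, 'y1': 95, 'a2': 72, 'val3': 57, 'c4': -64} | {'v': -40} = {'id0': 11, 'y1': 95, 'a2': 72, 'val3': 57, 'c4': -64, 'v': -40}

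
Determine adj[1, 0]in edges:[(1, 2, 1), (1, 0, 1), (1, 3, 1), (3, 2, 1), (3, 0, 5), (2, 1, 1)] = 1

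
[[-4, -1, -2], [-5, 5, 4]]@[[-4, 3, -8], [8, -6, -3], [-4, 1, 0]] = [[16, -8, 35], [44, -41, 25]]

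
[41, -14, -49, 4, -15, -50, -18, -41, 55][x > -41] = keep x where x > -41: 41✓, -14✓, -49✗, 4✓, -15✓, -50✗, -18✓, -41✗, 55✓
= [41, -14, 4, -15, -18, 55]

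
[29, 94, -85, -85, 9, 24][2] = -85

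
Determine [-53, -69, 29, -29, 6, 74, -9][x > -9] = keep x where x > -9: -53✗, -69✗, 29✓, -29✗, 6✓, 74✓, -9✗
= [29, 6, 74]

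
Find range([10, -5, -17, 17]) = 34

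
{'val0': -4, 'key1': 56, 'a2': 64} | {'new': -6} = {'val0': -4, 'key1': 56, 'a2': 64, 'new': -6}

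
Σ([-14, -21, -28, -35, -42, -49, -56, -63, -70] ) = (-14) + (-21) + (-28) + (-35) + (-42) + (-49) + (-56) + (-63) + (-70)
= -378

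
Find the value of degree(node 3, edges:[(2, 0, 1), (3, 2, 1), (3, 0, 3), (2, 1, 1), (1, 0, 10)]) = incident: (3,2), (3,0)
= 2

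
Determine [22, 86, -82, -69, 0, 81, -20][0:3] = [22, 86, -82]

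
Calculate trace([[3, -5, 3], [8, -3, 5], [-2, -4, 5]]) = 5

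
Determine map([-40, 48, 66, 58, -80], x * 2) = [-80, 96, 132, 116, -160]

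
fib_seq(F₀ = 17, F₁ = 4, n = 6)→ [17, 4, 21, 25, 46, 71]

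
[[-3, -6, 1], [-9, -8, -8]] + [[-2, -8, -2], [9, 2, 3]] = [[-5, -14, -1], [0, -6, -5]]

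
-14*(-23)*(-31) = -9982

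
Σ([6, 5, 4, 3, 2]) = 20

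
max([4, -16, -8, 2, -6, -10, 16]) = 16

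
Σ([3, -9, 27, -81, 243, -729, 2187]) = 3 + -9 + 27 + -81 + 243 + -729 + 2187
= 1641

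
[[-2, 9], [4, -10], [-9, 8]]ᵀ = [[-2, 4, -9], [9, -10, 8]]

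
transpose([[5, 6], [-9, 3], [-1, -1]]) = [[5, -9, -1], [6, 3, -1]]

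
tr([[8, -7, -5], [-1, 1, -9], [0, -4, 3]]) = 12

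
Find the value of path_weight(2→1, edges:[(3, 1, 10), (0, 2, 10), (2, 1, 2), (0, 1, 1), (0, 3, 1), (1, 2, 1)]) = w(2→1)=2
= 2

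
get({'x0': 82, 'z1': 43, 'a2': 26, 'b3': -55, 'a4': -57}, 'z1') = 43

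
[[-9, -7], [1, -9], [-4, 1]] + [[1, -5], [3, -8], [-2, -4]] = [[-8, -12], [4, -17], [-6, -3]]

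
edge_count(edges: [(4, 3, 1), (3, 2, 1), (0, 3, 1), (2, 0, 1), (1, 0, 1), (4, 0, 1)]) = 6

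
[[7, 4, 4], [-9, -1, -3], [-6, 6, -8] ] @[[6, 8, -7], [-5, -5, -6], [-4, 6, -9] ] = [[6, 60, -109], [-37, -85, 96], [-34, -126, 78]]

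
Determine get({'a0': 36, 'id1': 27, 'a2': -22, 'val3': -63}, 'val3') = -63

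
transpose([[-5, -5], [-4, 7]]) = [[-5, -4], [-5, 7]]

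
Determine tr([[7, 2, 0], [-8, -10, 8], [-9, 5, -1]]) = -4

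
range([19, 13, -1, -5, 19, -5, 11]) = 24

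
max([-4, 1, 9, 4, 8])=9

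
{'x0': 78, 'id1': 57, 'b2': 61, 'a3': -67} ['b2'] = 61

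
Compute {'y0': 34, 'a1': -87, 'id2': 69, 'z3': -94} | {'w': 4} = {'y0': 34, 'a1': -87, 'id2': 69, 'z3': -94, 'w': 4}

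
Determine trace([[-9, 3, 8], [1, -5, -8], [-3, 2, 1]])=-13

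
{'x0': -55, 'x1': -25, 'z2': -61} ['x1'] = -25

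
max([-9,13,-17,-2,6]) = 13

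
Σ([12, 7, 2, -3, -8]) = 10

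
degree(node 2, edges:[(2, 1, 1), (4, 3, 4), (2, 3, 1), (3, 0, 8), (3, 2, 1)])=3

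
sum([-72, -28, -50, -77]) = -227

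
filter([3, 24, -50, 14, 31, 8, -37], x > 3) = keep x where x > 3: 3✗, 24✓, -50✗, 14✓, 31✓, 8✓, -37✗
= [24, 14, 31, 8]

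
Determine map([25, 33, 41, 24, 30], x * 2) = [50, 66, 82, 48, 60]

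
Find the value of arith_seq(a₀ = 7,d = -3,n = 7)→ a_0 = 7 + 0*-3 = 7
a_1 = 7 + 1*-3 = 4
a_2 = 7 + 2*-3 = 1
...
= [7, 4, 1, -2, -5, -8, -11]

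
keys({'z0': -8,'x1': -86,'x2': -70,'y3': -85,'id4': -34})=['z0', 'x1', 'x2', 'y3', 'id4']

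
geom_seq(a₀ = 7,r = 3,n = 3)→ a_0 = 7*3^0 = 7
a_1 = 7*3^1 = 21
a_2 = 7*3^2 = 63
= [7, 21, 63]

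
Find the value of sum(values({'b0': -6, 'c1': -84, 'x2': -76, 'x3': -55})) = (-6) + (-84) + (-76) + (-55)
= -221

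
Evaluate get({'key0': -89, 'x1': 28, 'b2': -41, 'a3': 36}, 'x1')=28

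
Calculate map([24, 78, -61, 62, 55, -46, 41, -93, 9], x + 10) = [34, 88, -51, 72, 65, -36, 51, -83, 19]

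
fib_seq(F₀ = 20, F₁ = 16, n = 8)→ [20, 16, 36, 52, 88, 140, 228, 368]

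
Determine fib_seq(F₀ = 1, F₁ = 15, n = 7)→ [1, 15, 16, 31, 47, 78, 125]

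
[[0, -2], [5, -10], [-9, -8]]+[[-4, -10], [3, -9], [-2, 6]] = [[-4, -12], [8, -19], [-11, -2]]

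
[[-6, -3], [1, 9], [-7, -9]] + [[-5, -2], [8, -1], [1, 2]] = [[-11, -5], [9, 8], [-6, -7]]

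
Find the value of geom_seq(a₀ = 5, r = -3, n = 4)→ [5, -15, 45, -135]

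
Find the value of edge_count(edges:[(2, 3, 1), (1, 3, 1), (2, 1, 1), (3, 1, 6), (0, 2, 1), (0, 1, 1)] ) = 6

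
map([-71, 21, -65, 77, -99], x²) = (-71)²=5041, (21)²=441, (-65)²=4225, (77)²=5929, (-99)²=9801
= [5041, 441, 4225, 5929, 9801]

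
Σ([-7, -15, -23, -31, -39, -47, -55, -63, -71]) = (-7) + (-15) + (-23) + (-31) + (-39) + (-47) + (-55) + (-63) + (-71)
= -351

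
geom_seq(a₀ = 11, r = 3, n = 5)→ a_0 = 11*3^0 = 11
a_1 = 11*3^1 = 33
a_2 = 11*3^2 = 99
...
= [11, 33, 99, 297, 891]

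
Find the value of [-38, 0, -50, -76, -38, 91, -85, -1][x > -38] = [0, 91, -1]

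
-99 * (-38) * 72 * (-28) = -7584192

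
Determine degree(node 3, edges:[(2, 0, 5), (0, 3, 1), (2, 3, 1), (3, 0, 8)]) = 3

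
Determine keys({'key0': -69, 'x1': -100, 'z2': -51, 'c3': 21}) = ['key0', 'x1', 'z2', 'c3']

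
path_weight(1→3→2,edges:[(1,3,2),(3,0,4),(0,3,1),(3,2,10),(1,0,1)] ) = w(1→3)=2 + w(3→2)=10
= 12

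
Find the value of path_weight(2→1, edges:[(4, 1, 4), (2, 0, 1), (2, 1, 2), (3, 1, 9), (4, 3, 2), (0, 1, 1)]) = w(2→1)=2
= 2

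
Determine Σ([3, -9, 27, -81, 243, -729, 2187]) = 1641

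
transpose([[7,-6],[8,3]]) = [[7, 8], [-6, 3]]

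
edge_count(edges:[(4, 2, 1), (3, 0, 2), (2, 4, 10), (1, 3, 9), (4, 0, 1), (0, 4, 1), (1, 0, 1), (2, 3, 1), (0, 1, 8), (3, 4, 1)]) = 10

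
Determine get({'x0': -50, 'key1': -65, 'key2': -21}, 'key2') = -21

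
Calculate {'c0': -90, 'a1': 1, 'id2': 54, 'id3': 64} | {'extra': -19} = {'c0': -90, 'a1': 1, 'id2': 54, 'id3': 64, 'extra': -19}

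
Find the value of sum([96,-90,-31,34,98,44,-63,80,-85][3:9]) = slice → [34, 98, 44, -63, 80, -85]
34 + 98 + 44 + (-63) + 80 + (-85)
= 108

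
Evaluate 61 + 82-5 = 138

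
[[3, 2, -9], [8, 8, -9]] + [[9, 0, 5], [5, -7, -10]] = [[12, 2, -4], [13, 1, -19]]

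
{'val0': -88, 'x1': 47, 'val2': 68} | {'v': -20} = {'val0': -88, 'x1': 47, 'val2': 68, 'v': -20}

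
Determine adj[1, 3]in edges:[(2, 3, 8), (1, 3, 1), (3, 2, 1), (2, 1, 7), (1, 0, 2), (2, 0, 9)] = 1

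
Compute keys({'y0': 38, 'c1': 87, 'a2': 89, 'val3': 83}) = ['y0', 'c1', 'a2', 'val3']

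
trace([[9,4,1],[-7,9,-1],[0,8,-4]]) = 14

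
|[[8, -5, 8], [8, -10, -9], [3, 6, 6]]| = (1)*(8)*det([[-10, -9], [6, 6]]) + (-1)*(-5)*det([[8, -9], [3, 6]]) + (1)*(8)*det([[8, -10], [3, 6]])
= -48 + 375 + 624
= 951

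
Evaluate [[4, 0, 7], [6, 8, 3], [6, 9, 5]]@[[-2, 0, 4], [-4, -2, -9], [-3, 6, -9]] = [[-29, 42, -47], [-53, 2, -75], [-63, 12, -102]]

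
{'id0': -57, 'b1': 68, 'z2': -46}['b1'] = 68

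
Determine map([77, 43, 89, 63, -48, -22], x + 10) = [87, 53, 99, 73, -38, -12]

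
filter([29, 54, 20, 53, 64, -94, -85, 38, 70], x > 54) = keep x where x > 54: 29✗, 54✗, 20✗, 53✗, 64✓, -94✗, -85✗, 38✗, 70✓
= [64, 70]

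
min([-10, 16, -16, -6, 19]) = -16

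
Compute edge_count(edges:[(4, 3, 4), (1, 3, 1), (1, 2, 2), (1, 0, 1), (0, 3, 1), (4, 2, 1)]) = 6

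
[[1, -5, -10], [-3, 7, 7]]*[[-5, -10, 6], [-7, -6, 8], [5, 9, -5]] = [[-20, -70, 16], [1, 51, 3]]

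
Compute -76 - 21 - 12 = -109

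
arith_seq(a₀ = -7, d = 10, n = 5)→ [-7, 3, 13, 23, 33]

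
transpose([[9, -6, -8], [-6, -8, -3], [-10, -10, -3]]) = [[9, -6, -10], [-6, -8, -10], [-8, -3, -3]]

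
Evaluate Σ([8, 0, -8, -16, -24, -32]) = 8 + 0 + (-8) + (-16) + (-24) + (-32)
= -72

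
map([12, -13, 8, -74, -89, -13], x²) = (12)²=144, (-13)²=169, (8)²=64, (-74)²=5476, (-89)²=7921, (-13)²=169
= [144, 169, 64, 5476, 7921, 169]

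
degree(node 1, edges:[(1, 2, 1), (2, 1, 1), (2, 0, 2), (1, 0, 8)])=incident: (1,2), (2,1), (1,0)
= 3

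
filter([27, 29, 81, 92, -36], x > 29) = [81, 92]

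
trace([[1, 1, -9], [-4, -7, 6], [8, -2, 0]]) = diagonal: 1 + (-7) + 0
= -6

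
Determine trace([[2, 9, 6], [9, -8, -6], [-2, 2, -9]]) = diagonal: 2 + (-8) + (-9)
= -15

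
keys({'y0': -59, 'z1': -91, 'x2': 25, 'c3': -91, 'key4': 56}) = ['y0', 'z1', 'x2', 'c3', 'key4']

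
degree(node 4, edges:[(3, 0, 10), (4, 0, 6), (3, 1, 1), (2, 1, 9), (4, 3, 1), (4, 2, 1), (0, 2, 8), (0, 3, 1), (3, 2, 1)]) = incident: (4,0), (4,3), (4,2)
= 3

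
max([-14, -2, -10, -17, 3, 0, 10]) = 10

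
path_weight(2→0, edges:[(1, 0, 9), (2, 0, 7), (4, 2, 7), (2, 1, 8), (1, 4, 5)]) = w(2→0)=7
= 7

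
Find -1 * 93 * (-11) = 1023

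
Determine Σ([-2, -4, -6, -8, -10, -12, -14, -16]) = (-2) + (-4) + (-6) + (-8) + (-10) + (-12) + (-14) + (-16)
= -72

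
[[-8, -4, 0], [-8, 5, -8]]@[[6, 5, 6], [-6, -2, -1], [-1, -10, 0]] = C[0][0] = (-8)*(6) + (-4)*(-6) + (0)*(-1) = -24
C[0][1] = (-8)*(5) + (-4)*(-2) + (0)*(-10) = -32
C[0][2] = (-8)*(6) + (-4)*(-1) + (0)*(0) = -44
C[1][0] = (-8)*(6) + (5)*(-6) + (-8)*(-1) = -70
C[1][1] = (-8)*(5) + (5)*(-2) + (-8)*(-10) = 30
C[1][2] = (-8)*(6) + (5)*(-1) + (-8)*(0) = -53
= [[-24, -32, -44], [-70, 30, -53]]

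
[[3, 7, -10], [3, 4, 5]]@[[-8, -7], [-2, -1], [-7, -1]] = C[0][0] = (3)*(-8) + (7)*(-2) + (-10)*(-7) = 32
C[0][1] = (3)*(-7) + (7)*(-1) + (-10)*(-1) = -18
C[1][0] = (3)*(-8) + (4)*(-2) + (5)*(-7) = -67
C[1][1] = (3)*(-7) + (4)*(-1) + (5)*(-1) = -30
= [[32, -18], [-67, -30]]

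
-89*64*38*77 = -16666496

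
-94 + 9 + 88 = 3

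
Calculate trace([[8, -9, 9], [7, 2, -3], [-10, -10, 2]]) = diagonal: 8 + 2 + 2
= 12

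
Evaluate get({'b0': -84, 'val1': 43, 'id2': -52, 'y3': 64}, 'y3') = 64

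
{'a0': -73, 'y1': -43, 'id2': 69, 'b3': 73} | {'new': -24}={'a0': -73, 'y1': -43, 'id2': 69, 'b3': 73, 'new': -24}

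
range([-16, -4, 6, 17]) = 33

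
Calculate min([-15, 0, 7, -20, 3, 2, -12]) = -20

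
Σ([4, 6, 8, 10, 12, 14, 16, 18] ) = 88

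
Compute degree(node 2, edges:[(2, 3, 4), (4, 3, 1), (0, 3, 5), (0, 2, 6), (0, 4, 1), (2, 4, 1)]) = incident: (2,3), (0,2), (2,4)
= 3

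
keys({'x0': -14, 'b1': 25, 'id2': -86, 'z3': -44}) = ['x0', 'b1', 'id2', 'z3']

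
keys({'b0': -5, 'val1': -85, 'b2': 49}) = ['b0', 'val1', 'b2']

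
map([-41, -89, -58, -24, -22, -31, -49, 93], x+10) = -41+10=-31, -89+10=-79, -58+10=-48, -24+10=-14, -22+10=-12, -31+10=-21, -49+10=-39, 93+10=103
= [-31, -79, -48, -14, -12, -21, -39, 103]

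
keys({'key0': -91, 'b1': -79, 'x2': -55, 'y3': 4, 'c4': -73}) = ['key0', 'b1', 'x2', 'y3', 'c4']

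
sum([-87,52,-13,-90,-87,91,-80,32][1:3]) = 39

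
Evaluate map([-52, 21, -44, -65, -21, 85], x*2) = [-104, 42, -88, -130, -42, 170]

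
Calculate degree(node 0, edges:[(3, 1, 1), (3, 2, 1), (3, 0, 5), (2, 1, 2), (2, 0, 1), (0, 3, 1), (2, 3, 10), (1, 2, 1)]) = 3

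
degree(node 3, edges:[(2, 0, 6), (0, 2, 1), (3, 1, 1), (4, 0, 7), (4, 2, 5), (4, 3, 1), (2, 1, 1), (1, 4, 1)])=2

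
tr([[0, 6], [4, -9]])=-9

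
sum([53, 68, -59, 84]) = 53 + 68 + (-59) + 84
= 146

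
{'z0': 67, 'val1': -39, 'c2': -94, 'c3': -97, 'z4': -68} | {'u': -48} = {'z0': 67, 'val1': -39, 'c2': -94, 'c3': -97, 'z4': -68, 'u': -48}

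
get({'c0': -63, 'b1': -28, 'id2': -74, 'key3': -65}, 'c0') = -63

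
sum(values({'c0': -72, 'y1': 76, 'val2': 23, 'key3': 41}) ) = (-72) + 76 + 23 + 41
= 68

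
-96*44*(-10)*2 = 84480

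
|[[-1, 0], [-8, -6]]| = (-1)*(-6) - (0)*(-8)
= 6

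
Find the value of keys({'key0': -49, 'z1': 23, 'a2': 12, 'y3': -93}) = ['key0', 'z1', 'a2', 'y3']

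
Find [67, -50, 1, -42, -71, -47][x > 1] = [67]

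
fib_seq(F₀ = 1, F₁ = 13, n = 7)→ [1, 13, 14, 27, 41, 68, 109]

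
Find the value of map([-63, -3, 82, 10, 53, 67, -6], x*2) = -63*2=-126, -3*2=-6, 82*2=164, 10*2=20, 53*2=106, 67*2=134, -6*2=-12
= [-126, -6, 164, 20, 106, 134, -12]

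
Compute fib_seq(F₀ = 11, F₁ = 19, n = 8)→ F_2 = F_1 + F_0 = 30
F_3 = F_2 + F_1 = 49
F_4 = F_3 + F_2 = 79
...
= [11, 19, 30, 49, 79, 128, 207, 335]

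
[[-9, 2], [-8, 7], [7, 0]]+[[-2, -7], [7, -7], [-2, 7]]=[[-11, -5], [-1, 0], [5, 7]]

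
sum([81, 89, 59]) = 229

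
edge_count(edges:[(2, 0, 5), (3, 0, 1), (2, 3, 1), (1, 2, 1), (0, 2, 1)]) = 5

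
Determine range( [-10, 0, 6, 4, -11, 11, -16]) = 27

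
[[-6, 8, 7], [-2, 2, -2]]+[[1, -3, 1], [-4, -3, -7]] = [[-5, 5, 8], [-6, -1, -9]]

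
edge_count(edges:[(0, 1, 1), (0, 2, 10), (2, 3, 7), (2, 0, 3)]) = 4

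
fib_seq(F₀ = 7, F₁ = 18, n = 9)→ [7, 18, 25, 43, 68, 111, 179, 290, 469]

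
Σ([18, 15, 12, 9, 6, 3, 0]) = 18 + 15 + 12 + 9 + 6 + 3 + 0
= 63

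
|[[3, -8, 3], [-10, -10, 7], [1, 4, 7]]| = -1000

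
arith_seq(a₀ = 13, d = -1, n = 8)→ a_0 = 13 + 0*-1 = 13
a_1 = 13 + 1*-1 = 12
a_2 = 13 + 2*-1 = 11
...
= [13, 12, 11, 10, 9, 8, 7, 6]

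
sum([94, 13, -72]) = 94 + 13 + (-72)
= 35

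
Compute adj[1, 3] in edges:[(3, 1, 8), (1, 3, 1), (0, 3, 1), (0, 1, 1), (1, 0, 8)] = 1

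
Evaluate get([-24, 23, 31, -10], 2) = 31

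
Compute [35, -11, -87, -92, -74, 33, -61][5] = 33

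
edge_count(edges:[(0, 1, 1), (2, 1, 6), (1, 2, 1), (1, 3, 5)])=4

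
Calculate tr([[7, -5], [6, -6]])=1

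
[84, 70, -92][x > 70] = [84]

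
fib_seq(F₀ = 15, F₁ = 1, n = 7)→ F_2 = F_1 + F_0 = 16
F_3 = F_2 + F_1 = 17
F_4 = F_3 + F_2 = 33
...
= [15, 1, 16, 17, 33, 50, 83]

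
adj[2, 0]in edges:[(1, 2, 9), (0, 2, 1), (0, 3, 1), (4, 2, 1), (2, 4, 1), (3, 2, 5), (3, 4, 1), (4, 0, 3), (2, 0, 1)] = 1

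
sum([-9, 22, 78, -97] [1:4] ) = 3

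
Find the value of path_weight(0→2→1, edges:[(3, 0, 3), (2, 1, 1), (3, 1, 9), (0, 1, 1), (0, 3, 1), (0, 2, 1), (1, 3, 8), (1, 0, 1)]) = w(0→2)=1 + w(2→1)=1
= 2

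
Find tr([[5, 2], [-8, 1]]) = 6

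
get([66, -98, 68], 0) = 66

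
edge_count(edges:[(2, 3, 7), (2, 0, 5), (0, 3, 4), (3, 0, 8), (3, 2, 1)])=5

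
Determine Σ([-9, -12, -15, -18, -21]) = (-9) + (-12) + (-15) + (-18) + (-21)
= -75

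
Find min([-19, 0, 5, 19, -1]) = -19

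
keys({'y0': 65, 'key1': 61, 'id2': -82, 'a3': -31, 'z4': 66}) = ['y0', 'key1', 'id2', 'a3', 'z4']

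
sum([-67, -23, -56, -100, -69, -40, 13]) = -342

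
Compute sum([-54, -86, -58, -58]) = (-54) + (-86) + (-58) + (-58)
= -256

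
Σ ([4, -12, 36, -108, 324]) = 4 + -12 + 36 + -108 + 324
= 244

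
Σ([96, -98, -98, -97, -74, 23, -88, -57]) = -393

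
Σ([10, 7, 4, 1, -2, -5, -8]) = 7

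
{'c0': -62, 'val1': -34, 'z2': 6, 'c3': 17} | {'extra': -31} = {'c0': -62, 'val1': -34, 'z2': 6, 'c3': 17, 'extra': -31}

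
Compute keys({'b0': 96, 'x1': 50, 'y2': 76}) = ['b0', 'x1', 'y2']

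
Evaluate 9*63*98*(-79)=-4389714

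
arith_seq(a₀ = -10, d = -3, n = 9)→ [-10, -13, -16, -19, -22, -25, -28, -31, -34]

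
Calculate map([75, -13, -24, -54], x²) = (75)²=5625, (-13)²=169, (-24)²=576, (-54)²=2916
= [5625, 169, 576, 2916]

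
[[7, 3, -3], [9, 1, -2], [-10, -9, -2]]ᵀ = [[7, 9, -10], [3, 1, -9], [-3, -2, -2]]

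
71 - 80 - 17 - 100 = -126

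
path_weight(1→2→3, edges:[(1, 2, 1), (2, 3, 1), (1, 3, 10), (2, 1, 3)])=2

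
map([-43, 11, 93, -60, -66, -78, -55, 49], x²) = [1849, 121, 8649, 3600, 4356, 6084, 3025, 2401]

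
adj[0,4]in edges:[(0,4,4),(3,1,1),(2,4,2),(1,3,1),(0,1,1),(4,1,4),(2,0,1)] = 4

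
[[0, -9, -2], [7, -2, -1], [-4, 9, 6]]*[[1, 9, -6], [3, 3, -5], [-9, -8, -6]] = [[-9, -11, 57], [10, 65, -26], [-31, -57, -57]]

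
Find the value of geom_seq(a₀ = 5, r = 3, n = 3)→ a_0 = 5*3^0 = 5
a_1 = 5*3^1 = 15
a_2 = 5*3^2 = 45
= [5, 15, 45]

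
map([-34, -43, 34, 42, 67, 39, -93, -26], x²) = [1156, 1849, 1156, 1764, 4489, 1521, 8649, 676]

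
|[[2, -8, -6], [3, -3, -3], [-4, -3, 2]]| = (1)*(2)*det([[-3, -3], [-3, 2]]) + (-1)*(-8)*det([[3, -3], [-4, 2]]) + (1)*(-6)*det([[3, -3], [-4, -3]])
= -30 + -48 + 126
= 48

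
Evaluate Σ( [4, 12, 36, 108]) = 160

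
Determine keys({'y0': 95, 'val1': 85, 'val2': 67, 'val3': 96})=['y0', 'val1', 'val2', 'val3']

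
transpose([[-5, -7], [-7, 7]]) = [[-5, -7], [-7, 7]]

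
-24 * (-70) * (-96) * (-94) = 15160320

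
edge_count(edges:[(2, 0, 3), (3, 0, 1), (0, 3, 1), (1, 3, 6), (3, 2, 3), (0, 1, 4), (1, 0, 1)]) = 7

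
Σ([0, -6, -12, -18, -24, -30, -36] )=-126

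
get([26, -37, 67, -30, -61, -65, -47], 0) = 26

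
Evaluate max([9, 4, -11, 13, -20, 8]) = 13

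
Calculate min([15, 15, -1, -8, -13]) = -13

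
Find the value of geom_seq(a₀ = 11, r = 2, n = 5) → [11, 22, 44, 88, 176]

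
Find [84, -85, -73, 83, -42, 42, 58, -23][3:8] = [83, -42, 42, 58, -23]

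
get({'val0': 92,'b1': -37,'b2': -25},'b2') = -25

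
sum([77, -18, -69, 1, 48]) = 77 + (-18) + (-69) + 1 + 48
= 39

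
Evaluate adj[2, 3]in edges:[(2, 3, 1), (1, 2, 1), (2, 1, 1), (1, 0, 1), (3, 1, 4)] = 1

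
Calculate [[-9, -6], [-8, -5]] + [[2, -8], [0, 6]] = [[-7, -14], [-8, 1]]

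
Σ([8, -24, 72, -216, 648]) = 8 + -24 + 72 + -216 + 648
= 488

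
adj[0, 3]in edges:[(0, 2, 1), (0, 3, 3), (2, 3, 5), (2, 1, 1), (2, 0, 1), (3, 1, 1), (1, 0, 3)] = 3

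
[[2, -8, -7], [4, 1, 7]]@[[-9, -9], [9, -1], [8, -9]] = [[-146, 53], [29, -100]]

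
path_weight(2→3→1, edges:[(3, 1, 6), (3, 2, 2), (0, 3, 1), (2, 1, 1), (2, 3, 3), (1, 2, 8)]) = 9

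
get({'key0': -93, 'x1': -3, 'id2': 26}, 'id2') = 26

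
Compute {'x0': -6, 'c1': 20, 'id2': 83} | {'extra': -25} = {'x0': -6, 'c1': 20, 'id2': 83, 'extra': -25}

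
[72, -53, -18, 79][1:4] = [-53, -18, 79]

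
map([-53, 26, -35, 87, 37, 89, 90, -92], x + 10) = -53+10=-43, 26+10=36, -35+10=-25, 87+10=97, 37+10=47, 89+10=99, 90+10=100, -92+10=-82
= [-43, 36, -25, 97, 47, 99, 100, -82]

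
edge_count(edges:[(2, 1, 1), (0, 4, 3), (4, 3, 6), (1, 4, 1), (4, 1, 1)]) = 5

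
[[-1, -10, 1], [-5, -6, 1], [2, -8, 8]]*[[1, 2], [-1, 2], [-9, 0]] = [[0, -22], [-8, -22], [-62, -12]]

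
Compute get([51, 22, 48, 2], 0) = 51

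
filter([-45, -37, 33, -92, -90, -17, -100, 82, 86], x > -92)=[-45, -37, 33, -90, -17, 82, 86]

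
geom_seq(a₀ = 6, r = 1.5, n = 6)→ [6.0, 9.0, 13.5, 20.25, 30.375, 45.5625]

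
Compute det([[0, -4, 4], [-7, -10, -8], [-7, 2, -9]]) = -308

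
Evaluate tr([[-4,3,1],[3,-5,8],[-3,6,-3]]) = -12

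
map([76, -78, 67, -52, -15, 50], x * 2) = [152, -156, 134, -104, -30, 100]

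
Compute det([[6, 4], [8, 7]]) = 10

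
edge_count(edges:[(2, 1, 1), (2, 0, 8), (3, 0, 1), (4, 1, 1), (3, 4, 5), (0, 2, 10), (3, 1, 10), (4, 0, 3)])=8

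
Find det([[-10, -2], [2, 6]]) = -56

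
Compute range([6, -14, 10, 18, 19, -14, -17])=36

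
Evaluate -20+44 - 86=-62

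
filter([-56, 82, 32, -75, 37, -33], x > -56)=keep x where x > -56: -56✗, 82✓, 32✓, -75✗, 37✓, -33✓
= [82, 32, 37, -33]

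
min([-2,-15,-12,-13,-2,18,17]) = -15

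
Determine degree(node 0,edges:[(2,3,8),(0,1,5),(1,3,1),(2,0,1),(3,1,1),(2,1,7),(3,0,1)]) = 3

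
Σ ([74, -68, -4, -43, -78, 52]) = 74 + (-68) + (-4) + (-43) + (-78) + 52
= -67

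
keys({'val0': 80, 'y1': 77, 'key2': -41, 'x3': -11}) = ['val0', 'y1', 'key2', 'x3']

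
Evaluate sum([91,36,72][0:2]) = 127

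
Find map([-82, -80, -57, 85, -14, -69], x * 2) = [-164, -160, -114, 170, -28, -138]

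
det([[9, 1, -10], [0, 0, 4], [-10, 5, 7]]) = -220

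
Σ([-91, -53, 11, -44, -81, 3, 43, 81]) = (-91) + (-53) + 11 + (-44) + (-81) + 3 + 43 + 81
= -131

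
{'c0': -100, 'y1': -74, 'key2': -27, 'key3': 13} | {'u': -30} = {'c0': -100, 'y1': -74, 'key2': -27, 'key3': 13, 'u': -30}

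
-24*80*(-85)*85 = 13872000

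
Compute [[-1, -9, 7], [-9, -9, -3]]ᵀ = [[-1, -9], [-9, -9], [7, -3]]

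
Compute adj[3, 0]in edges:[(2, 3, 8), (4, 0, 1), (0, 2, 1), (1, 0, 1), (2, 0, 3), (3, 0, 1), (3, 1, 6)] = 1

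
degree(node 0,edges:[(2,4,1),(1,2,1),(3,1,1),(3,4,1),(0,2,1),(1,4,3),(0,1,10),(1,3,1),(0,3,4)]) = incident: (0,2), (0,1), (0,3)
= 3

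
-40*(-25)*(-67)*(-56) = 3752000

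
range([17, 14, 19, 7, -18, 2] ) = 37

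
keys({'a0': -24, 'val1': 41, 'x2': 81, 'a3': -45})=['a0', 'val1', 'x2', 'a3']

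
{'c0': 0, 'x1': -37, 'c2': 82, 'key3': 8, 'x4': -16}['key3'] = 8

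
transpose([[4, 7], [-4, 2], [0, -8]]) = [[4, -4, 0], [7, 2, -8]]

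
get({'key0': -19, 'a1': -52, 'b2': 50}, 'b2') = 50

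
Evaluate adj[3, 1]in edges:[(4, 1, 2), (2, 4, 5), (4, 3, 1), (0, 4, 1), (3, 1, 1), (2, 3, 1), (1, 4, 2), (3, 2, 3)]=1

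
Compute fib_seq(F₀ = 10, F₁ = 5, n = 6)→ F_2 = F_1 + F_0 = 15
F_3 = F_2 + F_1 = 20
F_4 = F_3 + F_2 = 35
...
= [10, 5, 15, 20, 35, 55]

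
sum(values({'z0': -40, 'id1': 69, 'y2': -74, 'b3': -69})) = (-40) + 69 + (-74) + (-69)
= -114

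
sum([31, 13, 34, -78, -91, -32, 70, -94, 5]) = 31 + 13 + 34 + (-78) + (-91) + (-32) + 70 + (-94) + 5
= -142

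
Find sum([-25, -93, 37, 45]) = -36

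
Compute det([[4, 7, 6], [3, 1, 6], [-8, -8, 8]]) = (1)*(4)*det([[1, 6], [-8, 8]]) + (-1)*(7)*det([[3, 6], [-8, 8]]) + (1)*(6)*det([[3, 1], [-8, -8]])
= 224 + -504 + -96
= -376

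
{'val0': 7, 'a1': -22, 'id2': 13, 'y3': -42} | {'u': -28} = {'val0': 7, 'a1': -22, 'id2': 13, 'y3': -42, 'u': -28}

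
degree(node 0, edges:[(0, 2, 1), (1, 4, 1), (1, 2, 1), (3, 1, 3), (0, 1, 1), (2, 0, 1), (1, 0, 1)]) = 4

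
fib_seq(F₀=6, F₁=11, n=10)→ [6, 11, 17, 28, 45, 73, 118, 191, 309, 500]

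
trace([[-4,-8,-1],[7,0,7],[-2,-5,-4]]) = -8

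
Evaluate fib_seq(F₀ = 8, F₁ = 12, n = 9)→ F_2 = F_1 + F_0 = 20
F_3 = F_2 + F_1 = 32
F_4 = F_3 + F_2 = 52
...
= [8, 12, 20, 32, 52, 84, 136, 220, 356]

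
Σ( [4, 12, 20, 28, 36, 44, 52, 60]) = 256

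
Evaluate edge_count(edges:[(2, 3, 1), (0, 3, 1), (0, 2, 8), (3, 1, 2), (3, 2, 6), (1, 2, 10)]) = 6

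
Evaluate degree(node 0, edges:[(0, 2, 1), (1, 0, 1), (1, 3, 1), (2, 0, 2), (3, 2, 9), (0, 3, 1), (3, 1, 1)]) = incident: (0,2), (1,0), (2,0), (0,3)
= 4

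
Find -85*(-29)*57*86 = 12083430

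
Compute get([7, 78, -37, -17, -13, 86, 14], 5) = 86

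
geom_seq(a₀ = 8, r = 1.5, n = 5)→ a_0 = 8*1.5^0 = 8.0
a_1 = 8*1.5^1 = 12.0
a_2 = 8*1.5^2 = 18.0
...
= [8.0, 12.0, 18.0, 27.0, 40.5]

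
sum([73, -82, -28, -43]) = 73 + (-82) + (-28) + (-43)
= -80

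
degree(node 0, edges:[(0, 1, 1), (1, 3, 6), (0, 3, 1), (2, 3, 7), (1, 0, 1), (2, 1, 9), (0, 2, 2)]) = incident: (0,1), (0,3), (1,0), (0,2)
= 4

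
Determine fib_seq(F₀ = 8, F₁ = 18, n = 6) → F_2 = F_1 + F_0 = 26
F_3 = F_2 + F_1 = 44
F_4 = F_3 + F_2 = 70
...
= [8, 18, 26, 44, 70, 114]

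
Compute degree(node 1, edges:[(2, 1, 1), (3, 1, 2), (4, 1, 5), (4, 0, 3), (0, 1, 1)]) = incident: (2,1), (3,1), (4,1), (0,1)
= 4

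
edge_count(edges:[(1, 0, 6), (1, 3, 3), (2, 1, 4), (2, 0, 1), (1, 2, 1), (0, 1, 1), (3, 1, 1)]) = 7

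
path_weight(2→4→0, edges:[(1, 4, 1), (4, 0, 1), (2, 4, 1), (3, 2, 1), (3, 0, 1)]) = w(2→4)=1 + w(4→0)=1
= 2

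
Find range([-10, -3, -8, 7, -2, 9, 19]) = 29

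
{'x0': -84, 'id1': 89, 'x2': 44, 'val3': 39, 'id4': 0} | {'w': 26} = {'x0': -84, 'id1': 89, 'x2': 44, 'val3': 39, 'id4': 0, 'w': 26}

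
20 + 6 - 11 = 15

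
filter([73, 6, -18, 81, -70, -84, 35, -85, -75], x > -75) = [73, 6, -18, 81, -70, 35]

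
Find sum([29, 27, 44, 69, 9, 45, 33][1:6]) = slice → [27, 44, 69, 9, 45]
27 + 44 + 69 + 9 + 45
= 194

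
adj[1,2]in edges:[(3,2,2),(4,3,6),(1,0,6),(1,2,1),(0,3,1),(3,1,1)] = 1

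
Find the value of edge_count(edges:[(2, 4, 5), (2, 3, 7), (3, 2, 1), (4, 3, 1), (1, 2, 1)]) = 5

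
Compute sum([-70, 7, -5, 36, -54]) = -86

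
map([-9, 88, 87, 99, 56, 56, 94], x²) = [81, 7744, 7569, 9801, 3136, 3136, 8836]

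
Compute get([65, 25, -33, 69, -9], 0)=65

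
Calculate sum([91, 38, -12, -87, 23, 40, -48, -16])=91 + 38 + (-12) + (-87) + 23 + 40 + (-48) + (-16)
= 29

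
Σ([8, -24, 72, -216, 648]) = 488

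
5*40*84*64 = 1075200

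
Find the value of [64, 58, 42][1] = 58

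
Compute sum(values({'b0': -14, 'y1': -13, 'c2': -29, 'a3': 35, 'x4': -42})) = -63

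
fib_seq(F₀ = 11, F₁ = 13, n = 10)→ F_2 = F_1 + F_0 = 24
F_3 = F_2 + F_1 = 37
F_4 = F_3 + F_2 = 61
...
= [11, 13, 24, 37, 61, 98, 159, 257, 416, 673]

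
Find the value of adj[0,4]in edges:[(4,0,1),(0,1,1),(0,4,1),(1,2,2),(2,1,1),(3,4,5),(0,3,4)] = 1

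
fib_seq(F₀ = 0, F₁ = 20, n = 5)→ [0, 20, 20, 40, 60]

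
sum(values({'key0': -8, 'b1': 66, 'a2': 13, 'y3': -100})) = (-8) + 66 + 13 + (-100)
= -29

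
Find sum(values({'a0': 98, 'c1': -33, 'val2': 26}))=98 + (-33) + 26
= 91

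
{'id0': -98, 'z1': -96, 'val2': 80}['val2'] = 80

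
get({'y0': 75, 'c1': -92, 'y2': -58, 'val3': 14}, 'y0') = 75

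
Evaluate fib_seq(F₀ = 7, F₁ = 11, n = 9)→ F_2 = F_1 + F_0 = 18
F_3 = F_2 + F_1 = 29
F_4 = F_3 + F_2 = 47
...
= [7, 11, 18, 29, 47, 76, 123, 199, 322]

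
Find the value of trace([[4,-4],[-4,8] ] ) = diagonal: 4 + 8
= 12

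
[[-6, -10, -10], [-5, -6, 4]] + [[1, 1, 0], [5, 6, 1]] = [[-5, -9, -10], [0, 0, 5]]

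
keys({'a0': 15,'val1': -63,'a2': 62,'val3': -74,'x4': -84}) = ['a0', 'val1', 'a2', 'val3', 'x4']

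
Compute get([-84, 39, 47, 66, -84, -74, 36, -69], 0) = -84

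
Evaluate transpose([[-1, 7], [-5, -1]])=[[-1, -5], [7, -1]]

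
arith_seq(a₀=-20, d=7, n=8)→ [-20, -13, -6, 1, 8, 15, 22, 29]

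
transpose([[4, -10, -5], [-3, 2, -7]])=[[4, -3], [-10, 2], [-5, -7]]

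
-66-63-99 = -228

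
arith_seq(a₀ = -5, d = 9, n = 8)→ a_0 = -5 + 0*9 = -5
a_1 = -5 + 1*9 = 4
a_2 = -5 + 2*9 = 13
...
= [-5, 4, 13, 22, 31, 40, 49, 58]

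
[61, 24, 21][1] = 24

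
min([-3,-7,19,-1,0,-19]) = -19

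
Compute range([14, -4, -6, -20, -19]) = 34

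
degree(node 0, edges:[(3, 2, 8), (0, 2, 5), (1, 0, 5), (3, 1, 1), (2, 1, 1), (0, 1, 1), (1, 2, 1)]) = 3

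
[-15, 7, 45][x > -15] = [7, 45]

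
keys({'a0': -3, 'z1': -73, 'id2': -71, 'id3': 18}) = ['a0', 'z1', 'id2', 'id3']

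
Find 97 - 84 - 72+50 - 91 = -100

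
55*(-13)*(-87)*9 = 559845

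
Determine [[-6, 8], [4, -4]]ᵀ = [[-6, 4], [8, -4]]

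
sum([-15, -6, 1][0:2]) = slice → [-15, -6]
(-15) + (-6)
= -21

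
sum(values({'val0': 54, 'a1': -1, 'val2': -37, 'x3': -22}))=54 + (-1) + (-37) + (-22)
= -6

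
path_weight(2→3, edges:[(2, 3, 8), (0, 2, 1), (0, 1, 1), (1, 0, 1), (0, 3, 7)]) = w(2→3)=8
= 8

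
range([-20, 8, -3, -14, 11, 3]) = 31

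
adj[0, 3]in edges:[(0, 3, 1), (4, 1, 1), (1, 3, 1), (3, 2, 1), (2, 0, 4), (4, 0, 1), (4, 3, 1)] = 1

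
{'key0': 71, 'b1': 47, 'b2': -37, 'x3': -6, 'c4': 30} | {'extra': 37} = {'key0': 71, 'b1': 47, 'b2': -37, 'x3': -6, 'c4': 30, 'extra': 37}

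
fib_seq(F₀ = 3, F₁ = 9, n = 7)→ [3, 9, 12, 21, 33, 54, 87]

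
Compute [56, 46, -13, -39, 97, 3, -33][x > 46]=keep x where x > 46: 56✓, 46✗, -13✗, -39✗, 97✓, 3✗, -33✗
= [56, 97]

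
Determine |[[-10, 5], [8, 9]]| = (-10)*(9) - (5)*(8)
= -130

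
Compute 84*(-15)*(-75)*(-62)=-5859000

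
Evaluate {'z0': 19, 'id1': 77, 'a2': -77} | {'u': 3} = {'z0': 19, 'id1': 77, 'a2': -77, 'u': 3}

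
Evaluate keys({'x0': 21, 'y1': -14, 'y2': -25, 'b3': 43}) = ['x0', 'y1', 'y2', 'b3']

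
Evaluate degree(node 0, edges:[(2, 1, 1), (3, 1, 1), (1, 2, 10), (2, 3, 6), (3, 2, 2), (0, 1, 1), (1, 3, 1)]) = 1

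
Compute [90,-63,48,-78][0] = 90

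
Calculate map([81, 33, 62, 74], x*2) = 81*2=162, 33*2=66, 62*2=124, 74*2=148
= [162, 66, 124, 148]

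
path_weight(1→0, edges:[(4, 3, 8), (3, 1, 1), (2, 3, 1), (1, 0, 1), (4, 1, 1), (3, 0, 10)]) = 1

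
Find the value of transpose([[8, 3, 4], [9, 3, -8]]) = [[8, 9], [3, 3], [4, -8]]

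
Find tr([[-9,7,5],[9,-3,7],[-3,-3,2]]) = diagonal: (-9) + (-3) + 2
= -10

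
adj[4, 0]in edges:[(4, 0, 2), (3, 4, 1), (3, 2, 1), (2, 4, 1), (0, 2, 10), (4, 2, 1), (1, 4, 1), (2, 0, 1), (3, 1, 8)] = 2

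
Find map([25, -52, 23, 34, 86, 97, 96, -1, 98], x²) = [625, 2704, 529, 1156, 7396, 9409, 9216, 1, 9604]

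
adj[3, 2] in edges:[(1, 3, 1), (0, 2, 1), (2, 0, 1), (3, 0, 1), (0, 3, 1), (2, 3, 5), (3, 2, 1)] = 1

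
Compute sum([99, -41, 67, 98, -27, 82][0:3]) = 125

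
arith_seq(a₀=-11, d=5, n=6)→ [-11, -6, -1, 4, 9, 14]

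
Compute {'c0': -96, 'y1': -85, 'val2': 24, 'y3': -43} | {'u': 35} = {'c0': -96, 'y1': -85, 'val2': 24, 'y3': -43, 'u': 35}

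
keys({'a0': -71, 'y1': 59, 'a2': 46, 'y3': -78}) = ['a0', 'y1', 'a2', 'y3']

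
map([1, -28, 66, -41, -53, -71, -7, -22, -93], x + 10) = 1+10=11, -28+10=-18, 66+10=76, -41+10=-31, -53+10=-43, -71+10=-61, -7+10=3, -22+10=-12, -93+10=-83
= [11, -18, 76, -31, -43, -61, 3, -12, -83]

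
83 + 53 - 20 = 116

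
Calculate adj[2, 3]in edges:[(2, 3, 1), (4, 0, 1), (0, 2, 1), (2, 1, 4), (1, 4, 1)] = 1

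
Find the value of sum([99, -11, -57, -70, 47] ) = 99 + (-11) + (-57) + (-70) + 47
= 8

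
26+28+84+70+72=280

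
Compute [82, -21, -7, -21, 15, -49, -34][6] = -34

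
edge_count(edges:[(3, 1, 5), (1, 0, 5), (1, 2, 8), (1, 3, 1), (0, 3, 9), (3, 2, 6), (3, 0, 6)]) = 7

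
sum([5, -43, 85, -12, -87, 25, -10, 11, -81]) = 5 + (-43) + 85 + (-12) + (-87) + 25 + (-10) + 11 + (-81)
= -107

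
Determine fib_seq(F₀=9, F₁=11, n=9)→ [9, 11, 20, 31, 51, 82, 133, 215, 348]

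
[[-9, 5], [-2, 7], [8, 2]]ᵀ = [[-9, -2, 8], [5, 7, 2]]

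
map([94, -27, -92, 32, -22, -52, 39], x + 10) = 94+10=104, -27+10=-17, -92+10=-82, 32+10=42, -22+10=-12, -52+10=-42, 39+10=49
= [104, -17, -82, 42, -12, -42, 49]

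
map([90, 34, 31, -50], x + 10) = 90+10=100, 34+10=44, 31+10=41, -50+10=-40
= [100, 44, 41, -40]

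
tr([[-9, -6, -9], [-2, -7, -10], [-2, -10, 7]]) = -9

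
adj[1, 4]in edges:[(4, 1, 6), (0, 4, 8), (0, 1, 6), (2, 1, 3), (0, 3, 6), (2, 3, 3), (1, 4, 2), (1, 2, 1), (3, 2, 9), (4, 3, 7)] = 2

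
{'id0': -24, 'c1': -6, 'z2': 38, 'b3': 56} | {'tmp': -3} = {'id0': -24, 'c1': -6, 'z2': 38, 'b3': 56, 'tmp': -3}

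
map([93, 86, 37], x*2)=[186, 172, 74]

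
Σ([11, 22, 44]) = 11 + 22 + 44
= 77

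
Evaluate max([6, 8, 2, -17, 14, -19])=14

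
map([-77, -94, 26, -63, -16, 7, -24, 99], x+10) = -77+10=-67, -94+10=-84, 26+10=36, -63+10=-53, -16+10=-6, 7+10=17, -24+10=-14, 99+10=109
= [-67, -84, 36, -53, -6, 17, -14, 109]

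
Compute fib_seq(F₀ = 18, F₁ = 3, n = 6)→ [18, 3, 21, 24, 45, 69]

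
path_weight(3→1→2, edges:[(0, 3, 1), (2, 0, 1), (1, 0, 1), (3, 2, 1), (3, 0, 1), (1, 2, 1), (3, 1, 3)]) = 4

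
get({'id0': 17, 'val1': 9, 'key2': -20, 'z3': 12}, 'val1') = 9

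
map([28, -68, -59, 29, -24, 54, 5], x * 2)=28*2=56, -68*2=-136, -59*2=-118, 29*2=58, -24*2=-48, 54*2=108, 5*2=10
= [56, -136, -118, 58, -48, 108, 10]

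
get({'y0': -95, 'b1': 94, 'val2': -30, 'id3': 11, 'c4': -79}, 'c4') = -79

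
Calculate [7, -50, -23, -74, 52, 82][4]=52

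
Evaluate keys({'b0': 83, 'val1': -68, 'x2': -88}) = ['b0', 'val1', 'x2']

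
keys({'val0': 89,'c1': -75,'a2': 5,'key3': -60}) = ['val0', 'c1', 'a2', 'key3']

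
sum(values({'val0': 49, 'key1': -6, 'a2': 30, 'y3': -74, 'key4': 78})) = 77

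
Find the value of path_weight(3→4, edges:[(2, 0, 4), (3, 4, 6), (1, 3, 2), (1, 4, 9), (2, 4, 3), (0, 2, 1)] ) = 6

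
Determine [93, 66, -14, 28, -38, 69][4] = -38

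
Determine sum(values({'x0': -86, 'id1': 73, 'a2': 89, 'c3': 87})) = 163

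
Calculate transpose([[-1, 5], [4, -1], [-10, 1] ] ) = [[-1, 4, -10], [5, -1, 1]]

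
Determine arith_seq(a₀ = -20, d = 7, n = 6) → [-20, -13, -6, 1, 8, 15]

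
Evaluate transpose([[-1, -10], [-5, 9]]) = [[-1, -5], [-10, 9]]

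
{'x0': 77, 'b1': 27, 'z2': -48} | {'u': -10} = {'x0': 77, 'b1': 27, 'z2': -48, 'u': -10}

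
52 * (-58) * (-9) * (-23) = -624312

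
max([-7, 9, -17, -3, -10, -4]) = 9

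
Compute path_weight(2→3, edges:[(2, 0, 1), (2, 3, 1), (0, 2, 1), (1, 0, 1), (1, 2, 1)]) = 1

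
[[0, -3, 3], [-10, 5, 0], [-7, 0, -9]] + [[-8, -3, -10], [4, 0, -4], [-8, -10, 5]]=[[-8, -6, -7], [-6, 5, -4], [-15, -10, -4]]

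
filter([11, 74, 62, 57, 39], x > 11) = [74, 62, 57, 39]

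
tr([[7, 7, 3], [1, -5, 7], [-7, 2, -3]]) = diagonal: 7 + (-5) + (-3)
= -1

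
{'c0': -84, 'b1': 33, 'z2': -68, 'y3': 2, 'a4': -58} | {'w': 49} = {'c0': -84, 'b1': 33, 'z2': -68, 'y3': 2, 'a4': -58, 'w': 49}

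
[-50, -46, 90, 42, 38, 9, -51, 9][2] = 90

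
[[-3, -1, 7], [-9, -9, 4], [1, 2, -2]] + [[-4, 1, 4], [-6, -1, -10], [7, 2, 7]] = [[-7, 0, 11], [-15, -10, -6], [8, 4, 5]]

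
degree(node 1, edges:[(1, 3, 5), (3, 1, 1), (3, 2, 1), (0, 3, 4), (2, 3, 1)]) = 2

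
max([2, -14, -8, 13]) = 13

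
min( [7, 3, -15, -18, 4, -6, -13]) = -18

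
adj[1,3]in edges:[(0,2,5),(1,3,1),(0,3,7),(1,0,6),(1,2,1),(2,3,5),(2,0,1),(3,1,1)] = 1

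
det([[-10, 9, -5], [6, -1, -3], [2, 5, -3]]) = -232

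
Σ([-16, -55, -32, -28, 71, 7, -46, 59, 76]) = 36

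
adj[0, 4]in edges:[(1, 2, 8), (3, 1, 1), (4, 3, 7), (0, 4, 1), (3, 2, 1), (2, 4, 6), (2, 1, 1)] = 1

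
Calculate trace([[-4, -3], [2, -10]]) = diagonal: (-4) + (-10)
= -14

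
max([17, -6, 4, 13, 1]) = 17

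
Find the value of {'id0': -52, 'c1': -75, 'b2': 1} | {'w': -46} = {'id0': -52, 'c1': -75, 'b2': 1, 'w': -46}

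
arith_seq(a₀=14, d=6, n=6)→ [14, 20, 26, 32, 38, 44]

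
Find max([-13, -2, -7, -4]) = -2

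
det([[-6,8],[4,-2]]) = -20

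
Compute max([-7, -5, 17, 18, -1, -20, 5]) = 18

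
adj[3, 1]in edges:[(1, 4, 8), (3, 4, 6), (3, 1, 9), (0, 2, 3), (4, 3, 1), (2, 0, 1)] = 9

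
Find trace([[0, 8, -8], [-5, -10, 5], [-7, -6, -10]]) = -20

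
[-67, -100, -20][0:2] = [-67, -100]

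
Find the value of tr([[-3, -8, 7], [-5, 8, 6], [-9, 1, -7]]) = -2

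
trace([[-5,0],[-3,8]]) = 3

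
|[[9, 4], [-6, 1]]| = 33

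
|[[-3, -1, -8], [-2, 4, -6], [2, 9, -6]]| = (1)*(-3)*det([[4, -6], [9, -6]]) + (-1)*(-1)*det([[-2, -6], [2, -6]]) + (1)*(-8)*det([[-2, 4], [2, 9]])
= -90 + 24 + 208
= 142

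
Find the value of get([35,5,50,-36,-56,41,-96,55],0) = 35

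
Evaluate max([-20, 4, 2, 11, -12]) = 11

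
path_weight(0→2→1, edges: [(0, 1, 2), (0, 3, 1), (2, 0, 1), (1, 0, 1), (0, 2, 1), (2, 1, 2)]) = 3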